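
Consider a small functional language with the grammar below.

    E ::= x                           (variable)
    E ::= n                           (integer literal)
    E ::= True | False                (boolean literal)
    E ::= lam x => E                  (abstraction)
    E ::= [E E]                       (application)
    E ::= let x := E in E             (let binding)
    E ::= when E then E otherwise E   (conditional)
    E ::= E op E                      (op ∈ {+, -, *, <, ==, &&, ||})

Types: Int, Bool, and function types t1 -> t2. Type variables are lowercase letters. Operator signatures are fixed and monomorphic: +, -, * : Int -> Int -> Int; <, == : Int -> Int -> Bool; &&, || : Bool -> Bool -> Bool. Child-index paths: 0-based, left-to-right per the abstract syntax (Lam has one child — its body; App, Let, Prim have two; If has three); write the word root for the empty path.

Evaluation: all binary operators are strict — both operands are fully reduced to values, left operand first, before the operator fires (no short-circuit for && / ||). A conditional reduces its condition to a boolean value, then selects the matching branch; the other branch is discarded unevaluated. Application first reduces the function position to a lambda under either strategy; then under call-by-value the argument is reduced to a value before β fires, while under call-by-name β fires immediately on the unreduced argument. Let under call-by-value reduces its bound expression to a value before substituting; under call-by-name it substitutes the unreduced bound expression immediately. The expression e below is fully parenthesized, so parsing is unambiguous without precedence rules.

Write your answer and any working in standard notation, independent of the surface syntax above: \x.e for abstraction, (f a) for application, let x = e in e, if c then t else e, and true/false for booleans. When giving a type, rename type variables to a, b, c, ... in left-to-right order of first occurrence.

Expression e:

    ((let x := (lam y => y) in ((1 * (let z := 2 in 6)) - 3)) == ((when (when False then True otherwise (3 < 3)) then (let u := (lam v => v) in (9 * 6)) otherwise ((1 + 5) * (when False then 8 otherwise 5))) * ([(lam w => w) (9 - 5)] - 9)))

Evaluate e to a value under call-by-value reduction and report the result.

Derivation:
step 0: ((let x = (\y.y) in ((1 * (let z = 2 in 6)) - 3)) == ((if (if false then true else (3 < 3)) then (let u = (\v.v) in (9 * 6)) else ((1 + 5) * (if false then 8 else 5))) * (((\w.w) (9 - 5)) - 9)))
step 1: [let@0] (((1 * (let z = 2 in 6)) - 3) == ((if (if false then true else (3 < 3)) then (let u = (\v.v) in (9 * 6)) else ((1 + 5) * (if false then 8 else 5))) * (((\w.w) (9 - 5)) - 9)))
step 2: [let@0.0.1] (((1 * 6) - 3) == ((if (if false then true else (3 < 3)) then (let u = (\v.v) in (9 * 6)) else ((1 + 5) * (if false then 8 else 5))) * (((\w.w) (9 - 5)) - 9)))
step 3: [delta@0.0] ((6 - 3) == ((if (if false then true else (3 < 3)) then (let u = (\v.v) in (9 * 6)) else ((1 + 5) * (if false then 8 else 5))) * (((\w.w) (9 - 5)) - 9)))
step 4: [delta@0] (3 == ((if (if false then true else (3 < 3)) then (let u = (\v.v) in (9 * 6)) else ((1 + 5) * (if false then 8 else 5))) * (((\w.w) (9 - 5)) - 9)))
step 5: [if@1.0.0] (3 == ((if (3 < 3) then (let u = (\v.v) in (9 * 6)) else ((1 + 5) * (if false then 8 else 5))) * (((\w.w) (9 - 5)) - 9)))
step 6: [delta@1.0.0] (3 == ((if false then (let u = (\v.v) in (9 * 6)) else ((1 + 5) * (if false then 8 else 5))) * (((\w.w) (9 - 5)) - 9)))
step 7: [if@1.0] (3 == (((1 + 5) * (if false then 8 else 5)) * (((\w.w) (9 - 5)) - 9)))
step 8: [delta@1.0.0] (3 == ((6 * (if false then 8 else 5)) * (((\w.w) (9 - 5)) - 9)))
step 9: [if@1.0.1] (3 == ((6 * 5) * (((\w.w) (9 - 5)) - 9)))
step 10: [delta@1.0] (3 == (30 * (((\w.w) (9 - 5)) - 9)))
step 11: [delta@1.1.0.1] (3 == (30 * (((\w.w) 4) - 9)))
step 12: [beta@1.1.0] (3 == (30 * (4 - 9)))
step 13: [delta@1.1] (3 == (30 * -5))
step 14: [delta@1] (3 == -150)
step 15: [delta@root] false

Answer: false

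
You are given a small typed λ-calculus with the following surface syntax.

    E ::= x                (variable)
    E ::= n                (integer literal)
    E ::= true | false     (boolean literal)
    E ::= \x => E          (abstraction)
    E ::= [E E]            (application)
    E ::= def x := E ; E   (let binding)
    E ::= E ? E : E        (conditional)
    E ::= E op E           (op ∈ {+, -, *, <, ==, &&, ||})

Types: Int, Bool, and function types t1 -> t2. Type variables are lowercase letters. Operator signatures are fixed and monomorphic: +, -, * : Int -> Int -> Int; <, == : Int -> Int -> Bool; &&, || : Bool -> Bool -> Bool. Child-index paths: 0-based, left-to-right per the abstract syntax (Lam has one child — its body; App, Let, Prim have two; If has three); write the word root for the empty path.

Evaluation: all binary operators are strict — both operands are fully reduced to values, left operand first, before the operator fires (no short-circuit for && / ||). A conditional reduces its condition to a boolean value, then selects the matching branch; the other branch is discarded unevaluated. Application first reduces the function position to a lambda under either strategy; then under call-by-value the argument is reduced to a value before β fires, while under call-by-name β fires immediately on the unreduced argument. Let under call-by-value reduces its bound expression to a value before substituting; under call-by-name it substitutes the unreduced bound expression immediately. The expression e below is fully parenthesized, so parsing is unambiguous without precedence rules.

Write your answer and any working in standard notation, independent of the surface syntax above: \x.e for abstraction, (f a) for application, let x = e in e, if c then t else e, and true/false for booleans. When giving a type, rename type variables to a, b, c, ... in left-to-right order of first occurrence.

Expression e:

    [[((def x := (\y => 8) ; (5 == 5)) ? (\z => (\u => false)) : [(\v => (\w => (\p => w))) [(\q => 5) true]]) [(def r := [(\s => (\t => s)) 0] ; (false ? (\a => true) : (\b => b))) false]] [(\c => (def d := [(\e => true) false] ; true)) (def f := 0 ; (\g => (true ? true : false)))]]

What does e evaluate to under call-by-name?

Answer: false

Trace:
step 0: (((if (let x = (\y.8) in (5 == 5)) then (\z.(\u.false)) else ((\v.(\w.(\p.w))) ((\q.5) true))) ((let r = ((\s.(\t.s)) 0) in (if false then (\a.true) else (\b.b))) false)) ((\c.(let d = ((\e.true) false) in true)) (let f = 0 in (\g.(if true then true else false)))))
step 1: [let@0.0.0] (((if (5 == 5) then (\z.(\u.false)) else ((\v.(\w.(\p.w))) ((\q.5) true))) ((let r = ((\s.(\t.s)) 0) in (if false then (\a.true) else (\b.b))) false)) ((\c.(let d = ((\e.true) false) in true)) (let f = 0 in (\g.(if true then true else false)))))
step 2: [delta@0.0.0] (((if true then (\z.(\u.false)) else ((\v.(\w.(\p.w))) ((\q.5) true))) ((let r = ((\s.(\t.s)) 0) in (if false then (\a.true) else (\b.b))) false)) ((\c.(let d = ((\e.true) false) in true)) (let f = 0 in (\g.(if true then true else false)))))
step 3: [if@0.0] (((\z.(\u.false)) ((let r = ((\s.(\t.s)) 0) in (if false then (\a.true) else (\b.b))) false)) ((\c.(let d = ((\e.true) false) in true)) (let f = 0 in (\g.(if true then true else false)))))
step 4: [beta@0] ((\u.false) ((\c.(let d = ((\e.true) false) in true)) (let f = 0 in (\g.(if true then true else false)))))
step 5: [beta@root] false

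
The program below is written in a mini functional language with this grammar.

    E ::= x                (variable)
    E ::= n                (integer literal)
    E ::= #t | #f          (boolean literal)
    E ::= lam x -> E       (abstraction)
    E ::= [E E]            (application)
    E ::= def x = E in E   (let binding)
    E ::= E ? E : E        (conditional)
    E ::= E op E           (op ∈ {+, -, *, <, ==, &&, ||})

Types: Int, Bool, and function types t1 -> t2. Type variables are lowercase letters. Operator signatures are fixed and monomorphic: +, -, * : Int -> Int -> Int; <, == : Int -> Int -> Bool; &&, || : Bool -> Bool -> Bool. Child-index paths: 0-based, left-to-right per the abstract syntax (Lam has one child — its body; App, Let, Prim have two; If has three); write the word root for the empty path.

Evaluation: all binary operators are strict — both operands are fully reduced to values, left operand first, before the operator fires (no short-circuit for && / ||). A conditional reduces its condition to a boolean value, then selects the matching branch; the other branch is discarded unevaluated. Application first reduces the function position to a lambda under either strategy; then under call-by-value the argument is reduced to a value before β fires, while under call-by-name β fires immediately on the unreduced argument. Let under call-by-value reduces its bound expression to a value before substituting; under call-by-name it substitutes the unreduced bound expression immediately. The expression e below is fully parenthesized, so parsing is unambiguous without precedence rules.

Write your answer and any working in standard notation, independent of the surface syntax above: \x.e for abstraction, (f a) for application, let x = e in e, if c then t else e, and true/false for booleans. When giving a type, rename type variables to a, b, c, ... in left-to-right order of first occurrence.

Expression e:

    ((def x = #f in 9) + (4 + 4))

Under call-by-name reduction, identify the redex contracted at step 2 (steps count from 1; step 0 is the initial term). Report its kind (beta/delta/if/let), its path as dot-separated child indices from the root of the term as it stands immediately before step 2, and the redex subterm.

Derivation:
step 0: ((let x = false in 9) + (4 + 4))
step 1: [let@0] (9 + (4 + 4))
step 2: [delta@1] (9 + 8)

Answer: delta at 1 : (4 + 4)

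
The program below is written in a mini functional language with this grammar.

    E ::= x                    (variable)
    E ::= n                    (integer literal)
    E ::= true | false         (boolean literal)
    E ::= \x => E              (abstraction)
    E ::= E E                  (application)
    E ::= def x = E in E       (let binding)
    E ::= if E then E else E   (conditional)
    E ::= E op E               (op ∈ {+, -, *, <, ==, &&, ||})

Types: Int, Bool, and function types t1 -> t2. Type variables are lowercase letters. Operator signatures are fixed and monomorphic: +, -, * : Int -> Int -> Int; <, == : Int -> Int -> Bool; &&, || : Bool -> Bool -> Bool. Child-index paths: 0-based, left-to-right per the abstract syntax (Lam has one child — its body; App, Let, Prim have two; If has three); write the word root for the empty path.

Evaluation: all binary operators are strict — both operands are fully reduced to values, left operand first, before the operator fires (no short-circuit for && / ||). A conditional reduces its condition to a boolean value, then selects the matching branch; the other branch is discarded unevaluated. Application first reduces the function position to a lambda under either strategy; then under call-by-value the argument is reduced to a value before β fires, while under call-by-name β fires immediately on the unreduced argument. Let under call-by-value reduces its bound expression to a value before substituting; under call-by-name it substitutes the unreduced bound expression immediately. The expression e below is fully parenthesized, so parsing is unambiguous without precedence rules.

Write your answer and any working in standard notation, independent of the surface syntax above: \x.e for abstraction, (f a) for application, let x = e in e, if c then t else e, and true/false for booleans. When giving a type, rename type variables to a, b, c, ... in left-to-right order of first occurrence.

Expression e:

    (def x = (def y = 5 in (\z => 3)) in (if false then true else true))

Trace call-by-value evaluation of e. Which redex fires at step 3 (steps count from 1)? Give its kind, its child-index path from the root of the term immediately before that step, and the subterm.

Answer: if at root : (if false then true else true)

Derivation:
step 0: (let x = (let y = 5 in (\z.3)) in (if false then true else true))
step 1: [let@0] (let x = (\z.3) in (if false then true else true))
step 2: [let@root] (if false then true else true)
step 3: [if@root] true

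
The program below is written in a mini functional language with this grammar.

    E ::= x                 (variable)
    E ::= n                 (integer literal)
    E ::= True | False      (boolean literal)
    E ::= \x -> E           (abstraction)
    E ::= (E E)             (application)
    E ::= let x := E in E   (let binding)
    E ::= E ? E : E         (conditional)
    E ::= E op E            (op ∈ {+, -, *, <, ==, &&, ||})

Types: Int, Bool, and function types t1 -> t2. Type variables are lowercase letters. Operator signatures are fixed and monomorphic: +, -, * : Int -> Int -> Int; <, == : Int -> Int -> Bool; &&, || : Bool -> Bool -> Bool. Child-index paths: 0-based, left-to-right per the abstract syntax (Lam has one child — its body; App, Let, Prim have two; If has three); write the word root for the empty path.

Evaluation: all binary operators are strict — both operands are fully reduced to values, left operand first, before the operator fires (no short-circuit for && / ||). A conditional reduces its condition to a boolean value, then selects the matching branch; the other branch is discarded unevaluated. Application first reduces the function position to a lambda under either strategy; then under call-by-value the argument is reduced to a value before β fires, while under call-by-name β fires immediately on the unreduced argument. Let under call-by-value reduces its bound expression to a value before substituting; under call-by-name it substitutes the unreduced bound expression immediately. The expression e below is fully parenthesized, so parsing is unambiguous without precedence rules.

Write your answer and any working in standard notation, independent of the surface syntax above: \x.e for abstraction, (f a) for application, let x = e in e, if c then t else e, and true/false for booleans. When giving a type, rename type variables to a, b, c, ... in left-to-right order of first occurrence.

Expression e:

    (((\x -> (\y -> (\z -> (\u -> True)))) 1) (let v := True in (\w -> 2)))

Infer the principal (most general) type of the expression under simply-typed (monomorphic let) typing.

Trace:
\u._ : d -> Bool
\z._ : c -> d -> Bool
\y._ : b -> c -> d -> Bool
\x._ : a -> b -> c -> d -> Bool
  unify a -> b -> c -> d -> Bool ~ Int -> e
  unify a ~ Int
  unify b -> c -> d -> Bool ~ e
_ _ : b -> c -> d -> Bool
let v : Bool
\w._ : f -> Int
  unify b -> c -> d -> Bool ~ (f -> Int) -> g
  unify b ~ f -> Int
  unify c -> d -> Bool ~ g
_ _ : c -> d -> Bool

Answer: a -> b -> Bool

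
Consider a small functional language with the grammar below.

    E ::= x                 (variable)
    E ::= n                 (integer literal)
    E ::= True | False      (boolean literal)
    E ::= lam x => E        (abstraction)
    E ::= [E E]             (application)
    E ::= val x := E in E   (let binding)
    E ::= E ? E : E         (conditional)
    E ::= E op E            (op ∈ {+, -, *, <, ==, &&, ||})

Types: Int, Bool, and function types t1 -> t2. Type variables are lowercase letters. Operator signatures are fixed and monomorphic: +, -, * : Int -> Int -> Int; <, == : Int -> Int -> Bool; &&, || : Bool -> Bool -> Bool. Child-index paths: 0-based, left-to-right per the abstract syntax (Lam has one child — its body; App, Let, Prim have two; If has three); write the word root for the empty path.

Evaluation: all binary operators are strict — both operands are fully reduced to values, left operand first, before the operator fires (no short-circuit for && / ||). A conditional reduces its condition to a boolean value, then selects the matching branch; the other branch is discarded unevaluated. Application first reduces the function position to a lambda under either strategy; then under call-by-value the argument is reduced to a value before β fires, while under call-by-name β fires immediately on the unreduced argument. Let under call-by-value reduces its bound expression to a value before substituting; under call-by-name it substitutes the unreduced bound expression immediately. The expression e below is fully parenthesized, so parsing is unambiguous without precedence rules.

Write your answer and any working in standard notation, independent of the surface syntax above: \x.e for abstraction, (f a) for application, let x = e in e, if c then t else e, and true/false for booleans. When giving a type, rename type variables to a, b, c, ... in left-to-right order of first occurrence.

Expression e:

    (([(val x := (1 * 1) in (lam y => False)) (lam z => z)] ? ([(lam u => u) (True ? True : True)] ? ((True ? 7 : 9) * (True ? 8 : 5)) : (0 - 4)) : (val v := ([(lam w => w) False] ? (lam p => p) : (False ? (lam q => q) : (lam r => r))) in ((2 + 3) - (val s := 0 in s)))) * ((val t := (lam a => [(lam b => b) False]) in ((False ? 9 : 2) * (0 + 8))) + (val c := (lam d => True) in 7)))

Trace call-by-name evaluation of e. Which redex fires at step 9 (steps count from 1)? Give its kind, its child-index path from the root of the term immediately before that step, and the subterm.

Trace:
step 0: ((if ((let x = (1 * 1) in (\y.false)) (\z.z)) then (if ((\u.u) (if true then true else true)) then ((if true then 7 else 9) * (if true then 8 else 5)) else (0 - 4)) else (let v = (if ((\w.w) false) then (\p.p) else (if false then (\q.q) else (\r.r))) in ((2 + 3) - (let s = 0 in s)))) * ((let t = (\a.((\b.b) false)) in ((if false then 9 else 2) * (0 + 8))) + (let c = (\d.true) in 7)))
step 1: [let@0.0.0] ((if ((\y.false) (\z.z)) then (if ((\u.u) (if true then true else true)) then ((if true then 7 else 9) * (if true then 8 else 5)) else (0 - 4)) else (let v = (if ((\w.w) false) then (\p.p) else (if false then (\q.q) else (\r.r))) in ((2 + 3) - (let s = 0 in s)))) * ((let t = (\a.((\b.b) false)) in ((if false then 9 else 2) * (0 + 8))) + (let c = (\d.true) in 7)))
step 2: [beta@0.0] ((if false then (if ((\u.u) (if true then true else true)) then ((if true then 7 else 9) * (if true then 8 else 5)) else (0 - 4)) else (let v = (if ((\w.w) false) then (\p.p) else (if false then (\q.q) else (\r.r))) in ((2 + 3) - (let s = 0 in s)))) * ((let t = (\a.((\b.b) false)) in ((if false then 9 else 2) * (0 + 8))) + (let c = (\d.true) in 7)))
step 3: [if@0] ((let v = (if ((\w.w) false) then (\p.p) else (if false then (\q.q) else (\r.r))) in ((2 + 3) - (let s = 0 in s))) * ((let t = (\a.((\b.b) false)) in ((if false then 9 else 2) * (0 + 8))) + (let c = (\d.true) in 7)))
step 4: [let@0] (((2 + 3) - (let s = 0 in s)) * ((let t = (\a.((\b.b) false)) in ((if false then 9 else 2) * (0 + 8))) + (let c = (\d.true) in 7)))
step 5: [delta@0.0] ((5 - (let s = 0 in s)) * ((let t = (\a.((\b.b) false)) in ((if false then 9 else 2) * (0 + 8))) + (let c = (\d.true) in 7)))
step 6: [let@0.1] ((5 - 0) * ((let t = (\a.((\b.b) false)) in ((if false then 9 else 2) * (0 + 8))) + (let c = (\d.true) in 7)))
step 7: [delta@0] (5 * ((let t = (\a.((\b.b) false)) in ((if false then 9 else 2) * (0 + 8))) + (let c = (\d.true) in 7)))
step 8: [let@1.0] (5 * (((if false then 9 else 2) * (0 + 8)) + (let c = (\d.true) in 7)))
step 9: [if@1.0.0] (5 * ((2 * (0 + 8)) + (let c = (\d.true) in 7)))

Answer: if at 1.0.0 : (if false then 9 else 2)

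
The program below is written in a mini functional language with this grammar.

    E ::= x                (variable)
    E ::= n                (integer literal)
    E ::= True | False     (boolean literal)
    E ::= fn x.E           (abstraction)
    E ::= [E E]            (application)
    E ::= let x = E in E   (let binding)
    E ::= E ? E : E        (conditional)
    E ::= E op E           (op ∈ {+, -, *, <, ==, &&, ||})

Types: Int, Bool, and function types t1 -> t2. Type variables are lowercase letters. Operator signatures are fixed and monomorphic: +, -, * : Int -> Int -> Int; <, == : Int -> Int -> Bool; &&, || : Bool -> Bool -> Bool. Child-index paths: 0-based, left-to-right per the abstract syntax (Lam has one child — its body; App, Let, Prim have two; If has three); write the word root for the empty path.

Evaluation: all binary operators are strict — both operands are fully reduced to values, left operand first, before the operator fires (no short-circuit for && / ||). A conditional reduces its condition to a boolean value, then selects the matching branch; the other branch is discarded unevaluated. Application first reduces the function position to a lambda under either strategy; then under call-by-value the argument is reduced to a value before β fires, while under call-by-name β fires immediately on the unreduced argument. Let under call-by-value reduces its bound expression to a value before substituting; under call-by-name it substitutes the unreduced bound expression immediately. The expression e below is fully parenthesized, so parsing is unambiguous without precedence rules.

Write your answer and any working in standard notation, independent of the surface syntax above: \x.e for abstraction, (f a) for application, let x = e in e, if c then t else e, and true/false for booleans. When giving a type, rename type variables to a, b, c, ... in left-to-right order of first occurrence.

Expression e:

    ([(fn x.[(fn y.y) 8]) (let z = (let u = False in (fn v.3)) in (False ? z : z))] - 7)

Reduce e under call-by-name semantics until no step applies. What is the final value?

Answer: 1

Trace:
step 0: (((\x.((\y.y) 8)) (let z = (let u = false in (\v.3)) in (if false then z else z))) - 7)
step 1: [beta@0] (((\y.y) 8) - 7)
step 2: [beta@0] (8 - 7)
step 3: [delta@root] 1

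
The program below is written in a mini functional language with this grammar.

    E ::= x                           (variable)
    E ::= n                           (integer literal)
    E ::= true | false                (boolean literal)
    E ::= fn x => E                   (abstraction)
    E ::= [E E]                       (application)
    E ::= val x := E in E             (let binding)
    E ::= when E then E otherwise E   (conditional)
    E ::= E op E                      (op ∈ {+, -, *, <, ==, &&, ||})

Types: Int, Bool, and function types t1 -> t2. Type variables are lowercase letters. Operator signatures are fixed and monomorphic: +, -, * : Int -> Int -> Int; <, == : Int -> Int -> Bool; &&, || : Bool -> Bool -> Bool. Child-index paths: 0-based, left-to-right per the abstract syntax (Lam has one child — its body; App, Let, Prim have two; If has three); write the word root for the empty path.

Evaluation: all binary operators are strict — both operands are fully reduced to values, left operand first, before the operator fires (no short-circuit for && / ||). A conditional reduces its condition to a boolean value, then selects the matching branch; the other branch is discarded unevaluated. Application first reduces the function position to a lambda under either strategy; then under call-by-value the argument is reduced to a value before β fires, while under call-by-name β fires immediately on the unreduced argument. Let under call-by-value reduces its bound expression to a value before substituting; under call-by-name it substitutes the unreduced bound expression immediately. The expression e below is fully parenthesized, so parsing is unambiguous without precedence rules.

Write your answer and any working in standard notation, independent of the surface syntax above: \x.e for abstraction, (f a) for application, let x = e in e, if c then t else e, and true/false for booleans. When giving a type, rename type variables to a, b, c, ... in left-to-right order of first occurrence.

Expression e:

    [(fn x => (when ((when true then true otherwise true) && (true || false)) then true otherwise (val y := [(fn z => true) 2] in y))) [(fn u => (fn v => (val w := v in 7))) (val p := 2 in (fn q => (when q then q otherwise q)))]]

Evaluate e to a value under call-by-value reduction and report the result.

Trace:
step 0: ((\x.(if ((if true then true else true) && (true || false)) then true else (let y = ((\z.true) 2) in y))) ((\u.(\v.(let w = v in 7))) (let p = 2 in (\q.(if q then q else q)))))
step 1: [let@1.1] ((\x.(if ((if true then true else true) && (true || false)) then true else (let y = ((\z.true) 2) in y))) ((\u.(\v.(let w = v in 7))) (\q.(if q then q else q))))
step 2: [beta@1] ((\x.(if ((if true then true else true) && (true || false)) then true else (let y = ((\z.true) 2) in y))) (\v.(let w = v in 7)))
step 3: [beta@root] (if ((if true then true else true) && (true || false)) then true else (let y = ((\z.true) 2) in y))
step 4: [if@0.0] (if (true && (true || false)) then true else (let y = ((\z.true) 2) in y))
step 5: [delta@0.1] (if (true && true) then true else (let y = ((\z.true) 2) in y))
step 6: [delta@0] (if true then true else (let y = ((\z.true) 2) in y))
step 7: [if@root] true

Answer: true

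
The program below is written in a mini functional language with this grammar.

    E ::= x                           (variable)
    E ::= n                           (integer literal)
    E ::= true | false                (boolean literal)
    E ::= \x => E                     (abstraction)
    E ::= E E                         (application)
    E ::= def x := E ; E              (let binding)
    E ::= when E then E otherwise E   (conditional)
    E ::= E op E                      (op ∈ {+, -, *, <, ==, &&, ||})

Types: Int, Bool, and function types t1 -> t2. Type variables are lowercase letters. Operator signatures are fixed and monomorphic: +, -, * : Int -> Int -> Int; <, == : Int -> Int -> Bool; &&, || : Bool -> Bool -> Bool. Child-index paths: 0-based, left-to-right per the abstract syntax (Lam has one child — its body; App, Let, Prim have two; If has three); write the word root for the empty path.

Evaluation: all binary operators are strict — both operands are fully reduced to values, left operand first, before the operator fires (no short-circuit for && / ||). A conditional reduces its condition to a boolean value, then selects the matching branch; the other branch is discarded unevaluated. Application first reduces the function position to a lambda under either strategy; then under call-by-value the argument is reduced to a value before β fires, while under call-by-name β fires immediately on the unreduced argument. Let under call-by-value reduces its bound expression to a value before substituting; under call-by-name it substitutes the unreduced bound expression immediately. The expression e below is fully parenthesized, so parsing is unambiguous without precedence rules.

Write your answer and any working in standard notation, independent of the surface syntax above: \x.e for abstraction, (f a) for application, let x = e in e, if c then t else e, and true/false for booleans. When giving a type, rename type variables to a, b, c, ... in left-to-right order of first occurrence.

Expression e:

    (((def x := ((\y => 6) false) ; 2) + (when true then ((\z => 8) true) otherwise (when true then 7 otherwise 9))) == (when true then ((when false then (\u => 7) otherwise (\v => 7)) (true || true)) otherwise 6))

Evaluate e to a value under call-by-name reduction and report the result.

Trace:
step 0: (((let x = ((\y.6) false) in 2) + (if true then ((\z.8) true) else (if true then 7 else 9))) == (if true then ((if false then (\u.7) else (\v.7)) (true || true)) else 6))
step 1: [let@0.0] ((2 + (if true then ((\z.8) true) else (if true then 7 else 9))) == (if true then ((if false then (\u.7) else (\v.7)) (true || true)) else 6))
step 2: [if@0.1] ((2 + ((\z.8) true)) == (if true then ((if false then (\u.7) else (\v.7)) (true || true)) else 6))
step 3: [beta@0.1] ((2 + 8) == (if true then ((if false then (\u.7) else (\v.7)) (true || true)) else 6))
step 4: [delta@0] (10 == (if true then ((if false then (\u.7) else (\v.7)) (true || true)) else 6))
step 5: [if@1] (10 == ((if false then (\u.7) else (\v.7)) (true || true)))
step 6: [if@1.0] (10 == ((\v.7) (true || true)))
step 7: [beta@1] (10 == 7)
step 8: [delta@root] false

Answer: false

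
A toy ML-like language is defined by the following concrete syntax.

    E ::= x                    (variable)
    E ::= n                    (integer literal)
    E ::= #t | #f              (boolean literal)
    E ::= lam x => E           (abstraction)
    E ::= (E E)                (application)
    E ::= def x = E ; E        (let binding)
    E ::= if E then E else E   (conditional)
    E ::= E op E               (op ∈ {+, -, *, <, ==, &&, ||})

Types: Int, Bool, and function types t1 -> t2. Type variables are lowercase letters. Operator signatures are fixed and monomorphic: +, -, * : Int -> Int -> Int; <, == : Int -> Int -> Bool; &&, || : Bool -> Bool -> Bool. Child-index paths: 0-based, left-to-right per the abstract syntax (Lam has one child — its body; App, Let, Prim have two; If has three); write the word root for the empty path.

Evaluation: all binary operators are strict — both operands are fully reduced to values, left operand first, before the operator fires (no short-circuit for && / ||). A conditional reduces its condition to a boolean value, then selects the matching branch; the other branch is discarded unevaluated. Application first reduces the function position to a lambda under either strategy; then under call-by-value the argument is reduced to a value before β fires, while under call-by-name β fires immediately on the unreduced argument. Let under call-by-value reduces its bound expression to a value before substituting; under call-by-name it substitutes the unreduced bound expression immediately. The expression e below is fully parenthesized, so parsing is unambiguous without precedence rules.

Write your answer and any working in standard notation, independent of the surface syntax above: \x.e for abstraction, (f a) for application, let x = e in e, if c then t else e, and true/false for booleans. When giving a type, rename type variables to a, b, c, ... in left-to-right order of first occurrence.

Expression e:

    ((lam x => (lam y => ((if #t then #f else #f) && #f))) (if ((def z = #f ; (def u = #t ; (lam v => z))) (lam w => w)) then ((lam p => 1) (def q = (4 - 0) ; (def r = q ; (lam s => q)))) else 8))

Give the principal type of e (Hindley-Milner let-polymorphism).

Trace:
  unify Bool ~ Bool
  unify Bool ~ Bool
  unify Bool ~ Bool
  unify Bool ~ Bool
\y._ : b -> Bool
\x._ : a -> b -> Bool
let z : Bool
let u : Bool
z : Bool
\v._ : c -> Bool
w : d
\w._ : d -> d
  unify c -> Bool ~ (d -> d) -> e
  unify c ~ d -> d
  unify Bool ~ e
_ _ : Bool
  unify Bool ~ Bool
\p._ : f -> Int
  unify Int ~ Int
  unify Int ~ Int
let q : Int
q : Int
let r : Int
q : Int
\s._ : g -> Int
  unify f -> Int ~ (g -> Int) -> h
  unify f ~ g -> Int
  unify Int ~ h
_ _ : Int
  unify Int ~ Int
  unify a -> b -> Bool ~ Int -> i
  unify a ~ Int
  unify b -> Bool ~ i
_ _ : b -> Bool

Answer: a -> Bool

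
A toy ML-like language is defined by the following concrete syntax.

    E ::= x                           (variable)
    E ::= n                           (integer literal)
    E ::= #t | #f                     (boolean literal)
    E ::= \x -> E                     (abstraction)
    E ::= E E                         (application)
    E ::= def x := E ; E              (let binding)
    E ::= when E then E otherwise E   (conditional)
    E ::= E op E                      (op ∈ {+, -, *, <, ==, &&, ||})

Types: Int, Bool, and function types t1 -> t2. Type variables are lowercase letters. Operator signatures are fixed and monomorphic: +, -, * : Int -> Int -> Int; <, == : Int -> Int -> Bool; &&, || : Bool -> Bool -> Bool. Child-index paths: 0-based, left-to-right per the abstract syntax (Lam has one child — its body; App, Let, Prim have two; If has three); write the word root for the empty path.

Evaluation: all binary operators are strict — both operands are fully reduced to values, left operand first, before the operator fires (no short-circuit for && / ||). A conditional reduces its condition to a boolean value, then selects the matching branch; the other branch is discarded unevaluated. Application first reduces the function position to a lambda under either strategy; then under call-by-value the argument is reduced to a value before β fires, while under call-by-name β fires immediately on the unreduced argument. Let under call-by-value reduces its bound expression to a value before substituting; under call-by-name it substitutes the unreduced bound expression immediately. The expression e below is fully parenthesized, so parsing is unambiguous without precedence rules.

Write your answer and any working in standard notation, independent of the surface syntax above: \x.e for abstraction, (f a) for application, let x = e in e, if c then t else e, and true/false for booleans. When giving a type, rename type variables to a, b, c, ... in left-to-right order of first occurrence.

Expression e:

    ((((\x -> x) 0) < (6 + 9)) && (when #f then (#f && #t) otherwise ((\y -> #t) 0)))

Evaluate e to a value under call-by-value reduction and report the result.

Trace:
step 0: ((((\x.x) 0) < (6 + 9)) && (if false then (false && true) else ((\y.true) 0)))
step 1: [beta@0.0] ((0 < (6 + 9)) && (if false then (false && true) else ((\y.true) 0)))
step 2: [delta@0.1] ((0 < 15) && (if false then (false && true) else ((\y.true) 0)))
step 3: [delta@0] (true && (if false then (false && true) else ((\y.true) 0)))
step 4: [if@1] (true && ((\y.true) 0))
step 5: [beta@1] (true && true)
step 6: [delta@root] true

Answer: true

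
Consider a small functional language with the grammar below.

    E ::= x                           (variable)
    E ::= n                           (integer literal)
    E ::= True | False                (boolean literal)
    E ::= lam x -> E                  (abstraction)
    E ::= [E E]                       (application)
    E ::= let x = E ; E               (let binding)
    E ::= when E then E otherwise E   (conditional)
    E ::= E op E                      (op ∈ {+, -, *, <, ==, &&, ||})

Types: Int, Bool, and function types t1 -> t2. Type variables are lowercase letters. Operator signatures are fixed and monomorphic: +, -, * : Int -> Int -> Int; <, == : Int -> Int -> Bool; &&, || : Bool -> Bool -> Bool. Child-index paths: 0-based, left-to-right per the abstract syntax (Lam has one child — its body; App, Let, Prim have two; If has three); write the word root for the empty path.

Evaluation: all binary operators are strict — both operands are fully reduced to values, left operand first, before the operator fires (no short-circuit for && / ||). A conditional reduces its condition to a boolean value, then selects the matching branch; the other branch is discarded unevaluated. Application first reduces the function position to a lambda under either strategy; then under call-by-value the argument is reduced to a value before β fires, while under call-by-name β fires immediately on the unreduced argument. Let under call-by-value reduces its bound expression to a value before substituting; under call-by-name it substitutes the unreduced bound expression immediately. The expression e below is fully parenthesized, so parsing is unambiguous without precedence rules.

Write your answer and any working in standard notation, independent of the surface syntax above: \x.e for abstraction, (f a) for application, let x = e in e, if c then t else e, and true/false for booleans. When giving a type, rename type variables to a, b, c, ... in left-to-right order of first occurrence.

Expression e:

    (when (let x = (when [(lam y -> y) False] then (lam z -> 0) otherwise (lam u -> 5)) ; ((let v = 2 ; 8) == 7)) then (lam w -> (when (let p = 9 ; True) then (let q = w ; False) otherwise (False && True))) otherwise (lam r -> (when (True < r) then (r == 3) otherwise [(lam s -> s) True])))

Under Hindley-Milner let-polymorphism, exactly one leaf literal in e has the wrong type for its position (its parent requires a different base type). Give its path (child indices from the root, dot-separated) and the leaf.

Answer: 2.0.0.0 : true

Trace:
y : a
\y._ : a -> a
  unify a -> a ~ Bool -> b
  unify a ~ Bool
  unify Bool ~ b
_ _ : Bool
  unify Bool ~ Bool
\z._ : c -> Int
\u._ : d -> Int
  unify c -> Int ~ d -> Int
  unify c ~ d
  unify Int ~ Int
let x : forall. d -> Int
let v : Int
  unify Int ~ Int
  unify Int ~ Int
  unify Bool ~ Bool
let p : Int
  unify Bool ~ Bool
w : e
let q : e
  unify Bool ~ Bool
  unify Bool ~ Bool
  unify Bool ~ Bool
\w._ : e -> Bool
  unify Bool ~ Int
  FAIL: mismatch Bool ~ Int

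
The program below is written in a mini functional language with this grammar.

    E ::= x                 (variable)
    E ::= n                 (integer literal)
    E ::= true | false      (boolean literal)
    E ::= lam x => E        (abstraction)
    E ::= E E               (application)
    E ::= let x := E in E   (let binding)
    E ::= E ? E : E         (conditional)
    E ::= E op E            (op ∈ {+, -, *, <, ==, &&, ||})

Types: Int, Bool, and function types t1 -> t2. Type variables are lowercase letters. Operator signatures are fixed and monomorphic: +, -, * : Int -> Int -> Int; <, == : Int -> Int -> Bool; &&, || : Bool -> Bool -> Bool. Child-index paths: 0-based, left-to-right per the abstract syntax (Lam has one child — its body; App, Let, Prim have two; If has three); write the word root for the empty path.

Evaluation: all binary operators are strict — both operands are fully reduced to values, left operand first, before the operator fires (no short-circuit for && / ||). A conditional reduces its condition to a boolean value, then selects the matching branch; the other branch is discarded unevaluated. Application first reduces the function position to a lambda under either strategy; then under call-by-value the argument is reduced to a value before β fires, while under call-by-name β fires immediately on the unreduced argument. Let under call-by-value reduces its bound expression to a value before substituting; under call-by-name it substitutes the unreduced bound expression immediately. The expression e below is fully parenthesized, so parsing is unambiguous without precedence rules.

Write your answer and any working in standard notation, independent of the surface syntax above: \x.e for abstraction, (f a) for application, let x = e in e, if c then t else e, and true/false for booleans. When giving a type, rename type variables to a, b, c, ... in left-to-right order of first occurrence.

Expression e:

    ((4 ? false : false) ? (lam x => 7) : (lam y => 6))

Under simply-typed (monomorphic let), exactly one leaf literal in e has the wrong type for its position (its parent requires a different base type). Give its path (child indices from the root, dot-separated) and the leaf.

Answer: 0.0 : 4

Working:
  unify Int ~ Bool
  FAIL: mismatch Int ~ Bool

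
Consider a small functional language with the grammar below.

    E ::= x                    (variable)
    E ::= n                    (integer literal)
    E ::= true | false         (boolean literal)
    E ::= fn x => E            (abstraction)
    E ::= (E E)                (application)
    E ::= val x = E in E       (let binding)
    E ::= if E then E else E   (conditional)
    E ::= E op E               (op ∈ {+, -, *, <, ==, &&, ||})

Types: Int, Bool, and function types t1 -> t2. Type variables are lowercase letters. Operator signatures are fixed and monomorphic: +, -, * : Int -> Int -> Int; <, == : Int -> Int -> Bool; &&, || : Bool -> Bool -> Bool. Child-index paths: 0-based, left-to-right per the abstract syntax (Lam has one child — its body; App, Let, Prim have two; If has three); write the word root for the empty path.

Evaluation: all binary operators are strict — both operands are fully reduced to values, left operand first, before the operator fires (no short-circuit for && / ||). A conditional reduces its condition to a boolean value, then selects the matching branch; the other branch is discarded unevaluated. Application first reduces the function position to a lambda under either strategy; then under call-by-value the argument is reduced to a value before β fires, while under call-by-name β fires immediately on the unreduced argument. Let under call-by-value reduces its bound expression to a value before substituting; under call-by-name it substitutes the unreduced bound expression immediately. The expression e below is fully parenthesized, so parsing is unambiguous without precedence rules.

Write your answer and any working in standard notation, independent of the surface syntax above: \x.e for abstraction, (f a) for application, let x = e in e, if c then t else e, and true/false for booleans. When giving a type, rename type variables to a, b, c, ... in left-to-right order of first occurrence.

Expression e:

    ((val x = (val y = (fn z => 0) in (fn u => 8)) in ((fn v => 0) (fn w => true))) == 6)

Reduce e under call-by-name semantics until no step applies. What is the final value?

Derivation:
step 0: ((let x = (let y = (\z.0) in (\u.8)) in ((\v.0) (\w.true))) == 6)
step 1: [let@0] (((\v.0) (\w.true)) == 6)
step 2: [beta@0] (0 == 6)
step 3: [delta@root] false

Answer: false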